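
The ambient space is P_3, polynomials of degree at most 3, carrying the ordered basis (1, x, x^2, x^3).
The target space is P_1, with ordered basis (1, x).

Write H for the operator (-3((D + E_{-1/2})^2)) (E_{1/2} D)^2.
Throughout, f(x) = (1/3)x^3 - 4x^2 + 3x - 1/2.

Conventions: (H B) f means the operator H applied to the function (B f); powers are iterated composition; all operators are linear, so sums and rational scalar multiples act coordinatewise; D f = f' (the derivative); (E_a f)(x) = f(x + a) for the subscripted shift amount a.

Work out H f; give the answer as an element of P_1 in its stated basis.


the result is g(x) = -6x + 12

D f = x^2 - 8x + 3
E_{1/2} D f = x^2 - 7x - 3/4
D (E_{1/2} D) f = 2x - 7
E_{1/2} D (E_{1/2} D) f = 2x - 6
D (E_{1/2} D)^2 f = 2
E_{-1/2} (E_{1/2} D)^2 f = 2x - 7
(D + E_{-1/2}) (E_{1/2} D)^2 f = 2x - 5
D (D + E_{-1/2}) (E_{1/2} D)^2 f = 2
E_{-1/2} (D + E_{-1/2}) (E_{1/2} D)^2 f = 2x - 6
(D + E_{-1/2}) (D + E_{-1/2}) (E_{1/2} D)^2 f = 2x - 4
(-3((D + E_{-1/2})^2)) (E_{1/2} D)^2 f = -6x + 12


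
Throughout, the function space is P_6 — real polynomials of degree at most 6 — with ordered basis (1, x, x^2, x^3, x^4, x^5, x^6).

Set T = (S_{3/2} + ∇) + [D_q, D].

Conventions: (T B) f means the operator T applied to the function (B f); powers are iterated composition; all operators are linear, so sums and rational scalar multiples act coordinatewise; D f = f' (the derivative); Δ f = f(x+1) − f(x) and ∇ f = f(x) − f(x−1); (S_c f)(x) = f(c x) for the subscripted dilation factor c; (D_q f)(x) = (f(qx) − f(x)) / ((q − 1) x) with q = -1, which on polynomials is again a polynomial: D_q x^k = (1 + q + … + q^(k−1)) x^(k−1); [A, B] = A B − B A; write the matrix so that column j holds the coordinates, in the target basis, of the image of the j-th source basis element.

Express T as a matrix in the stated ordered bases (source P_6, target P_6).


image of 1: 1
image of x: (3/2)x + 1
image of x^2: (9/4)x^2 + 2x + 1
image of x^3: (27/8)x^3 + 3x^2 - 5x + 1
image of x^4: (81/16)x^4 + 4x^3 - 2x^2 + 4x - 1
image of x^5: (243/32)x^5 + 5x^4 - 14x^3 + 10x^2 - 5x + 1
image of x^6: (729/64)x^6 + 6x^5 - 9x^4 + 20x^3 - 15x^2 + 6x - 1
each image's coordinates form column j of the matrix

the matrix is [[1, 1, 1, 1, -1, 1, -1]; [0, 3/2, 2, -5, 4, -5, 6]; [0, 0, 9/4, 3, -2, 10, -15]; [0, 0, 0, 27/8, 4, -14, 20]; [0, 0, 0, 0, 81/16, 5, -9]; [0, 0, 0, 0, 0, 243/32, 6]; [0, 0, 0, 0, 0, 0, 729/64]] (rows listed top to bottom)


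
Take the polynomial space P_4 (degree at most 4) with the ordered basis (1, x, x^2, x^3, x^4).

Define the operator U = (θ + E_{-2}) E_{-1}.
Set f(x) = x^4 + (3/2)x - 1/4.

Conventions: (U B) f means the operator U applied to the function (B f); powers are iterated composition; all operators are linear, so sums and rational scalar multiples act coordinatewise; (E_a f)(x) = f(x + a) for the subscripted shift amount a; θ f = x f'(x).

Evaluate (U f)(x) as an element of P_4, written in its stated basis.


g(x) = 5x^4 - 24x^3 + 66x^2 - 109x + 305/4

E_{-1} f = x^4 - 4x^3 + 6x^2 - (5/2)x - 3/4
θ E_{-1} f = 4x^4 - 12x^3 + 12x^2 - (5/2)x
E_{-2} E_{-1} f = x^4 - 12x^3 + 54x^2 - (213/2)x + 305/4
(θ + E_{-2}) E_{-1} f = 5x^4 - 24x^3 + 66x^2 - 109x + 305/4


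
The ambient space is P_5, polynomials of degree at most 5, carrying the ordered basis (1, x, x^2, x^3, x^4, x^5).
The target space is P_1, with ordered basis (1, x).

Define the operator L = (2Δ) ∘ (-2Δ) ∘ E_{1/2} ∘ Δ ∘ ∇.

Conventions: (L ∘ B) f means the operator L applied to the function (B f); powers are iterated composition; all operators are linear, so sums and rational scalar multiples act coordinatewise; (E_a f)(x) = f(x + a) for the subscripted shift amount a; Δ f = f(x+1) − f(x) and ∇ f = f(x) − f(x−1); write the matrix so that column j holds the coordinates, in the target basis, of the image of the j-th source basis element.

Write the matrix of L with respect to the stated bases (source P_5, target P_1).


image of 1: 0
image of x: 0
image of x^2: 0
image of x^3: 0
image of x^4: -96
image of x^5: -480x - 720
each image's coordinates form column j of the matrix

the matrix is [[0, 0, 0, 0, -96, -720]; [0, 0, 0, 0, 0, -480]] (rows listed top to bottom)


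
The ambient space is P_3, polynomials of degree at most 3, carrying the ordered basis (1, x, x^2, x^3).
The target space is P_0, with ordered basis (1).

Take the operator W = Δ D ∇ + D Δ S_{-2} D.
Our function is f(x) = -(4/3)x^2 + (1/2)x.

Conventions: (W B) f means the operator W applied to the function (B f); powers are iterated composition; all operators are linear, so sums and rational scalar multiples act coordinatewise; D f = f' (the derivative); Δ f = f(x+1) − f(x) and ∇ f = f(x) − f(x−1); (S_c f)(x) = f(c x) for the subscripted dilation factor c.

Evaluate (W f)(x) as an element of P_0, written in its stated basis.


∇ f = -(8/3)x + 11/6
D ∇ f = -8/3
Δ D ∇ f = 0
D f = -(8/3)x + 1/2
S_{-2} D f = (16/3)x + 1/2
Δ S_{-2} D f = 16/3
D Δ S_{-2} D f = 0
(Δ D ∇ + D Δ S_{-2} D) f = 0

the result is g(x) = 0


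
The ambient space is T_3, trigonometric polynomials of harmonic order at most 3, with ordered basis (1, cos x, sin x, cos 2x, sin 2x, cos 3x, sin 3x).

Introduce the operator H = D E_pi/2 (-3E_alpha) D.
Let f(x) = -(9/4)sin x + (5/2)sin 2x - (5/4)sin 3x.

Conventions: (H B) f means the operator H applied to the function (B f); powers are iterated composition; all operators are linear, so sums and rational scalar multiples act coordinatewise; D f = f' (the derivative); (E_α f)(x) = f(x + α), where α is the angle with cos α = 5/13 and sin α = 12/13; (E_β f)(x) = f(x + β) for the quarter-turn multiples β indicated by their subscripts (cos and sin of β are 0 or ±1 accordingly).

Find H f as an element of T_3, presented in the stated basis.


the image equals g(x) = -(135/52)cos x + (81/13)sin x - (3600/169)cos 2x + (3570/169)sin 2x - (274725/8788)cos 3x + (27945/2197)sin 3x

D f = -(9/4)cos x + 5cos 2x - (15/4)cos 3x
E_alpha D f = -(45/52)cos x + (27/13)sin x - (595/169)cos 2x - (600/169)sin 2x + (30525/8788)cos 3x - (3105/2197)sin 3x
(-3E_alpha) D f = (135/52)cos x - (81/13)sin x + (1785/169)cos 2x + (1800/169)sin 2x - (91575/8788)cos 3x + (9315/2197)sin 3x
E_pi/2 (-3E_alpha) D f = -(81/13)cos x - (135/52)sin x - (1785/169)cos 2x - (1800/169)sin 2x - (9315/2197)cos 3x - (91575/8788)sin 3x
D E_pi/2 (-3E_alpha) D f = -(135/52)cos x + (81/13)sin x - (3600/169)cos 2x + (3570/169)sin 2x - (274725/8788)cos 3x + (27945/2197)sin 3x


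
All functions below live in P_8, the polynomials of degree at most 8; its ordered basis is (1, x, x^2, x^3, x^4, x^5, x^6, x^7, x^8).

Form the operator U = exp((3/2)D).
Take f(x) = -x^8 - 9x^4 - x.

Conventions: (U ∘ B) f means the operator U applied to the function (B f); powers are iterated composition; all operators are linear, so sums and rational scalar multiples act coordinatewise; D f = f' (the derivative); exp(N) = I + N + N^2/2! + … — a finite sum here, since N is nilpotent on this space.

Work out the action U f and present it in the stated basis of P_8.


order-1 term: -12x^7 - 54x^3 - 3/2
order-2 term: -63x^6 - (243/2)x^2
order-3 term: -189x^5 - (243/2)x
order-4 term: -(2835/8)x^4 - 729/16
order-5 term: -(1701/4)x^3
order-6 term: -(5103/16)x^2
order-7 term: -(2187/16)x
order-8 term: -6561/256
the series for exp((3/2)D) f terminates at order 8
exp((3/2)D) f = -x^8 - 12x^7 - 63x^6 - 189x^5 - (2907/8)x^4 - (1917/4)x^3 - (7047/16)x^2 - (4147/16)x - 18609/256

the result is g(x) = -x^8 - 12x^7 - 63x^6 - 189x^5 - (2907/8)x^4 - (1917/4)x^3 - (7047/16)x^2 - (4147/16)x - 18609/256


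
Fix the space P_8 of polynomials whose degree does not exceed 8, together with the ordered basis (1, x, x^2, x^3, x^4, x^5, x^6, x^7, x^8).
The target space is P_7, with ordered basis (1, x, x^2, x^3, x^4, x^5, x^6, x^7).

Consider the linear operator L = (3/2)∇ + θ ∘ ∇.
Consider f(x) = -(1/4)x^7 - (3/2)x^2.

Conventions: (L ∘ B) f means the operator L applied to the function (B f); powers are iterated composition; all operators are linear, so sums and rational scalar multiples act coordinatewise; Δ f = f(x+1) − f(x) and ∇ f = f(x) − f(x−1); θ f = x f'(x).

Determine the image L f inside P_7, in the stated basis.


the result is g(x) = -(105/8)x^6 + (273/8)x^5 - (385/8)x^4 + (315/8)x^3 - (147/8)x^2 - (25/8)x + 15/8

∇ f = -(7/4)x^6 + (21/4)x^5 - (35/4)x^4 + (35/4)x^3 - (21/4)x^2 - (5/4)x + 5/4
((3/2)∇) f = -(21/8)x^6 + (63/8)x^5 - (105/8)x^4 + (105/8)x^3 - (63/8)x^2 - (15/8)x + 15/8
∇ f = -(7/4)x^6 + (21/4)x^5 - (35/4)x^4 + (35/4)x^3 - (21/4)x^2 - (5/4)x + 5/4
θ ∇ f = -(21/2)x^6 + (105/4)x^5 - 35x^4 + (105/4)x^3 - (21/2)x^2 - (5/4)x
((3/2)∇ + θ ∘ ∇) f = -(105/8)x^6 + (273/8)x^5 - (385/8)x^4 + (315/8)x^3 - (147/8)x^2 - (25/8)x + 15/8


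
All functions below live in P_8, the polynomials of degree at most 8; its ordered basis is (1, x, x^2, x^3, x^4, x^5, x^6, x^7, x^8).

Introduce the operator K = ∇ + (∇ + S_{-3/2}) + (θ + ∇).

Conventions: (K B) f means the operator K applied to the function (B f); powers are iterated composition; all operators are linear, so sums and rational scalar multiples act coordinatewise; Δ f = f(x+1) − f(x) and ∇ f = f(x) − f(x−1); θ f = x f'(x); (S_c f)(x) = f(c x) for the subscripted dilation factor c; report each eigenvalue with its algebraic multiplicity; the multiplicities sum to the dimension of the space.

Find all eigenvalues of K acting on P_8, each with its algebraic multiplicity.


λ = -1291/128 (multiplicity 1), λ = -83/32 (multiplicity 1), λ = -1/2 (multiplicity 1), λ = -3/8 (multiplicity 1), λ = 1 (multiplicity 1), λ = 17/4 (multiplicity 1), λ = 145/16 (multiplicity 1), λ = 1113/64 (multiplicity 1), λ = 8609/256 (multiplicity 1)

image of 1: 1
image of x: -(1/2)x + 3
image of x^2: (17/4)x^2 + 6x - 3
image of x^3: -(3/8)x^3 + 9x^2 - 9x + 3
image of x^4: (145/16)x^4 + 12x^3 - 18x^2 + 12x - 3
image of x^5: -(83/32)x^5 + 15x^4 - 30x^3 + 30x^2 - 15x + 3
image of x^6: (1113/64)x^6 + 18x^5 - 45x^4 + 60x^3 - 45x^2 + 18x - 3
image of x^7: -(1291/128)x^7 + 21x^6 - 63x^5 + 105x^4 - 105x^3 + 63x^2 - 21x + 3
image of x^8: (8609/256)x^8 + 24x^7 - 84x^6 + 168x^5 - 210x^4 + 168x^3 - 84x^2 + 24x - 3
the matrix is upper triangular; its diagonal is (1, -1/2, 17/4, -3/8, 145/16, -83/32, 1113/64, -1291/128, 8609/256)
for a triangular matrix the eigenvalues are the diagonal entries, with algebraic multiplicity their repetition count


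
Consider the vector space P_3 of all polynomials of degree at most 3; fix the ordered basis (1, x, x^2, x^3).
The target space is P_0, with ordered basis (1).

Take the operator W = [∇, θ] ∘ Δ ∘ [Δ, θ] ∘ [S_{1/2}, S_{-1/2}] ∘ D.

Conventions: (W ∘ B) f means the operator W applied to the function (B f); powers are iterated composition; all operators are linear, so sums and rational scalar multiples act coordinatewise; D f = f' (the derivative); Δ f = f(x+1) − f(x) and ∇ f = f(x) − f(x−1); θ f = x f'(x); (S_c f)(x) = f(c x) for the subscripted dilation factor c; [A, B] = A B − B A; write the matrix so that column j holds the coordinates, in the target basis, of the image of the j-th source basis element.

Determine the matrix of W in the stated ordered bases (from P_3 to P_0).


the matrix is [[0, 0, 0, 0]] (rows listed top to bottom)

image of 1: 0
image of x: 0
image of x^2: 0
image of x^3: 0
each image's coordinates form column j of the matrix


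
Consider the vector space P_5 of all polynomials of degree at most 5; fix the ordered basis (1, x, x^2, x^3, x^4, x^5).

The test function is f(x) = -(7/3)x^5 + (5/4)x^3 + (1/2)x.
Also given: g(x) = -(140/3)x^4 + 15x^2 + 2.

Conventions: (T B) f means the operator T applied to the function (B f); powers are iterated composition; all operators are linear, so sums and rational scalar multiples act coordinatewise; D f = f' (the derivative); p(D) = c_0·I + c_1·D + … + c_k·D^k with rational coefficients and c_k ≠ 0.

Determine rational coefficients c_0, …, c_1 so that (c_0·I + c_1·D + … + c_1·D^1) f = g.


p(D) = 4·D, i.e. c_0 = 0, c_1 = 4

D^0 f = -(7/3)x^5 + (5/4)x^3 + (1/2)x
D^1 f = -(35/3)x^4 + (15/4)x^2 + 1/2
matching coefficients of g against c_0 f + c_1 Df + … from the top degree down determines the c_i
solution: c_0 = 0, c_1 = 4


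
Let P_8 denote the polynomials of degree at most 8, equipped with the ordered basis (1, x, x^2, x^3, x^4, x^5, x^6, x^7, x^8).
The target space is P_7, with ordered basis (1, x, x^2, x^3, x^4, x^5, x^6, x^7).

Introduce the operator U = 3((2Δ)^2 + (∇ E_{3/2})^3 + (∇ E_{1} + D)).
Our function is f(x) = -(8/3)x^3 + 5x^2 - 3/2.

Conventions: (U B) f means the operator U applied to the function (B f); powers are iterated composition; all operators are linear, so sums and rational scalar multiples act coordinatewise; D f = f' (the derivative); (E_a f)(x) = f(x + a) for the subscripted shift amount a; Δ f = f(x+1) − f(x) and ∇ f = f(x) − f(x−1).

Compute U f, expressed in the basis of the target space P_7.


Δ f = -8x^2 + 2x + 7/3
(2Δ) f = -16x^2 + 4x + 14/3
Δ (2Δ) f = -32x - 12
(2Δ) (2Δ) f = -64x - 24
E_{3/2} f = -(8/3)x^3 - 7x^2 - 3x + 3/4
∇ E_{3/2} f = -8x^2 - 6x + 4/3
E_{3/2} (∇ E_{3/2}) f = -8x^2 - 30x - 77/3
∇ E_{3/2} (∇ E_{3/2}) f = -16x - 22
E_{3/2} (∇ E_{3/2}) (∇ E_{3/2}) f = -16x - 46
∇ E_{3/2} (∇ E_{3/2}) (∇ E_{3/2}) f = -16
E_{1} f = -(8/3)x^3 - 3x^2 + 2x + 5/6
∇ E_{1} f = -8x^2 + 2x + 7/3
D f = -8x^2 + 10x
(∇ E_{1} + D) f = -16x^2 + 12x + 7/3
((2Δ)^2 + (∇ E_{3/2})^3 + (∇ E_{1} + D)) f = -16x^2 - 52x - 113/3
(3((2Δ)^2 + (∇ E_{3/2})^3 + (∇ E_{1} + D))) f = -48x^2 - 156x - 113

g(x) = -48x^2 - 156x - 113


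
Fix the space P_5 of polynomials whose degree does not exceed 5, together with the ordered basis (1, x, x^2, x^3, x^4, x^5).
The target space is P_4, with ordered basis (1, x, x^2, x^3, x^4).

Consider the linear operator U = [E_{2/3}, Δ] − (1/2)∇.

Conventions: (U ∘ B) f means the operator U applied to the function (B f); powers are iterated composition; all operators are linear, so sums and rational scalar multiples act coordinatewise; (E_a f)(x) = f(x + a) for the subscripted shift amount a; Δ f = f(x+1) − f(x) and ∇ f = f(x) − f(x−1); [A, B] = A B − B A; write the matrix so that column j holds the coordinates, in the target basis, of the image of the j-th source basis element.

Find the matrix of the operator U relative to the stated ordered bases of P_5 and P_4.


image of 1: 0
image of x: -1/2
image of x^2: -x + 1/2
image of x^3: -(3/2)x^2 + (3/2)x - 1/2
image of x^4: -2x^3 + 3x^2 - 2x + 1/2
image of x^5: -(5/2)x^4 + 5x^3 - 5x^2 + (5/2)x - 1/2
each image's coordinates form column j of the matrix

the matrix is [[0, -1/2, 1/2, -1/2, 1/2, -1/2]; [0, 0, -1, 3/2, -2, 5/2]; [0, 0, 0, -3/2, 3, -5]; [0, 0, 0, 0, -2, 5]; [0, 0, 0, 0, 0, -5/2]] (rows listed top to bottom)


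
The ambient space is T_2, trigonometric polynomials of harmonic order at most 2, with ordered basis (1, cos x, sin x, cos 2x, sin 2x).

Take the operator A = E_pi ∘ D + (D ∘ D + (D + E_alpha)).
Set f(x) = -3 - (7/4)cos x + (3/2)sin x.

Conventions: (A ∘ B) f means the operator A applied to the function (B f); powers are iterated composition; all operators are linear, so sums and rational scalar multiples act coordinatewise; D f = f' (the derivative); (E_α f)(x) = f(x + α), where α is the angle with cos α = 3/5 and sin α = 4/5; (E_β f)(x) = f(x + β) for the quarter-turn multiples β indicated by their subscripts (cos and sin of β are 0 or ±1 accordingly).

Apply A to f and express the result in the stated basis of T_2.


the image equals g(x) = -3 + (19/10)cos x + (4/5)sin x

D f = (3/2)cos x + (7/4)sin x
E_pi D f = -(3/2)cos x - (7/4)sin x
D f = (3/2)cos x + (7/4)sin x
D D f = (7/4)cos x - (3/2)sin x
D f = (3/2)cos x + (7/4)sin x
E_alpha f = -3 + (3/20)cos x + (23/10)sin x
(D + E_alpha) f = -3 + (33/20)cos x + (81/20)sin x
(D ∘ D + (D + E_alpha)) f = -3 + (17/5)cos x + (51/20)sin x
(E_pi ∘ D + (D ∘ D + (D + E_alpha))) f = -3 + (19/10)cos x + (4/5)sin x


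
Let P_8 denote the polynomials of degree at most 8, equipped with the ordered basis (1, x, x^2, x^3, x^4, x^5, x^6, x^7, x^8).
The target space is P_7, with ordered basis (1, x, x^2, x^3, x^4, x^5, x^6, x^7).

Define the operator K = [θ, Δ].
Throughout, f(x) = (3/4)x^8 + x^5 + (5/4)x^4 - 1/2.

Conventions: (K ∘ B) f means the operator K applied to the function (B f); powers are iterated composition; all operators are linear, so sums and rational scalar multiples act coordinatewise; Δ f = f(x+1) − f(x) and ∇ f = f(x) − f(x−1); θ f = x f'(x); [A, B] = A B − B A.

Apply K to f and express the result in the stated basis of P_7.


Δ f = 6x^7 + 21x^6 + 42x^5 + (115/2)x^4 + 57x^3 + (77/2)x^2 + 16x + 3
θ Δ f = 42x^7 + 126x^6 + 210x^5 + 230x^4 + 171x^3 + 77x^2 + 16x
θ f = 6x^8 + 5x^5 + 5x^4
Δ θ f = 48x^7 + 168x^6 + 336x^5 + 445x^4 + 406x^3 + 248x^2 + 93x + 16
[θ, Δ] f = -6x^7 - 42x^6 - 126x^5 - 215x^4 - 235x^3 - 171x^2 - 77x - 16

the result is g(x) = -6x^7 - 42x^6 - 126x^5 - 215x^4 - 235x^3 - 171x^2 - 77x - 16


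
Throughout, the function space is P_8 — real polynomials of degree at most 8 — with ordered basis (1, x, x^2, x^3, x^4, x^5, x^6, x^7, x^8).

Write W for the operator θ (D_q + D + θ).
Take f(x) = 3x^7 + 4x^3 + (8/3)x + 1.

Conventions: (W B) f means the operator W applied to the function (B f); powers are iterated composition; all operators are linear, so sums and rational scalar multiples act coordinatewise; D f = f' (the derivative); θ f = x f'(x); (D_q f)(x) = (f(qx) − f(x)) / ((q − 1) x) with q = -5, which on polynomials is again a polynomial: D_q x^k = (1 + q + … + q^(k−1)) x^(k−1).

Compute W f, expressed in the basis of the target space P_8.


the result is g(x) = 147x^7 + 234504x^6 + 36x^3 + 192x^2 + (8/3)x

D_q f = 39063x^6 + 84x^2 + 8/3
D f = 21x^6 + 12x^2 + 8/3
θ f = 21x^7 + 12x^3 + (8/3)x
(D_q + D + θ) f = 21x^7 + 39084x^6 + 12x^3 + 96x^2 + (8/3)x + 16/3
θ (D_q + D + θ) f = 147x^7 + 234504x^6 + 36x^3 + 192x^2 + (8/3)x


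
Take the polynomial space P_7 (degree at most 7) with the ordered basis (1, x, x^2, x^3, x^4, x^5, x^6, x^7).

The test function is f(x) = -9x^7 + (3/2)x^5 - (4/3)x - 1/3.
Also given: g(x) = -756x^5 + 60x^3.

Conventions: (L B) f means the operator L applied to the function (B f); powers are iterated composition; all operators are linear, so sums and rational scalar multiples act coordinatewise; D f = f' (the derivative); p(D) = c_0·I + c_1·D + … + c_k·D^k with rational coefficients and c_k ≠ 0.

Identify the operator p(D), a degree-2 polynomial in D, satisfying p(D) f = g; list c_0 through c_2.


p(D) = 2·D^2, i.e. c_0 = 0, c_1 = 0, c_2 = 2

D^0 f = -9x^7 + (3/2)x^5 - (4/3)x - 1/3
D^1 f = -63x^6 + (15/2)x^4 - 4/3
D^2 f = -378x^5 + 30x^3
matching coefficients of g against c_0 f + c_1 Df + … from the top degree down determines the c_i
solution: c_0 = 0, c_1 = 0, c_2 = 2


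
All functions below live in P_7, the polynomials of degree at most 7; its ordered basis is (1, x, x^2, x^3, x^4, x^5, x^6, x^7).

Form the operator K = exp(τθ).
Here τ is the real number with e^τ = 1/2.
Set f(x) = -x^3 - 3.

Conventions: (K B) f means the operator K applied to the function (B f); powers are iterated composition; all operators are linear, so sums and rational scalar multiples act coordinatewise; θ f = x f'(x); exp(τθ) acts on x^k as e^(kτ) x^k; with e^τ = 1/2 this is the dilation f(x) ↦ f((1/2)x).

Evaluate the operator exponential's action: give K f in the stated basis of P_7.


g(x) = -(1/8)x^3 - 3

exp(τθ) x^k = e^(kτ) x^k; with e^τ = 1/2 this sends x^k to (1/2)^k x^k
x^3 ↦ 1/8 x^3
applying this coordinatewise to f: exp(τθ) f = -(1/8)x^3 - 3


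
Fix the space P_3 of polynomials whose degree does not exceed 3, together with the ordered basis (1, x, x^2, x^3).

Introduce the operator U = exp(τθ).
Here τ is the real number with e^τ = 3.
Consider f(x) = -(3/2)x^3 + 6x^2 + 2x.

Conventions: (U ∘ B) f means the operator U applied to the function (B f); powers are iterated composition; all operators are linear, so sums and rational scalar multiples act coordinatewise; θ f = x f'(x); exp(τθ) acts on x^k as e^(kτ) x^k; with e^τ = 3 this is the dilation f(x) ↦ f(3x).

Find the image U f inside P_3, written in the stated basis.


exp(τθ) x^k = e^(kτ) x^k; with e^τ = 3 this sends x^k to 3^k x^k
x ↦ 3 x
x^2 ↦ 9 x^2
x^3 ↦ 27 x^3
applying this coordinatewise to f: exp(τθ) f = -(81/2)x^3 + 54x^2 + 6x

the result is g(x) = -(81/2)x^3 + 54x^2 + 6x


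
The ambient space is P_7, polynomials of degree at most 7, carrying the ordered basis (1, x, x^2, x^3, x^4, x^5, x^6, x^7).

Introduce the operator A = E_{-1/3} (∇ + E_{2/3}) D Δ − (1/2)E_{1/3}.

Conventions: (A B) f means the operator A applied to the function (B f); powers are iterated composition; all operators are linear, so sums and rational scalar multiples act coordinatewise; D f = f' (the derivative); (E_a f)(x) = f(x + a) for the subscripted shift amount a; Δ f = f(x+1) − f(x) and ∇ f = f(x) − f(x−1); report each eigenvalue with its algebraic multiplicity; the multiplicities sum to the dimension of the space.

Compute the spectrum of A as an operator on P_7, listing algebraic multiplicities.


image of 1: -1/2
image of x: -(1/2)x - 1/6
image of x^2: -(1/2)x^2 - (1/3)x + 35/18
image of x^3: -(1/2)x^3 - (1/2)x^2 + (35/6)x + 593/54
image of x^4: -(1/2)x^4 - (2/3)x^3 + (35/3)x^2 + (1186/27)x + 215/162
image of x^5: -(1/2)x^5 - (5/6)x^4 + (175/9)x^3 + (2965/27)x^2 + (1075/162)x + 15749/486
image of x^6: -(1/2)x^6 - x^5 + (175/6)x^4 + (5930/27)x^3 + (1075/54)x^2 + (15749/81)x + 1187/1458
image of x^7: -(1/2)x^7 - (7/6)x^6 + (245/6)x^5 + (20755/54)x^4 + (7525/162)x^3 + (110243/162)x^2 + (8309/1458)x + 346625/4374
the matrix is upper triangular; its diagonal is (-1/2, -1/2, -1/2, -1/2, -1/2, -1/2, -1/2, -1/2)
for a triangular matrix the eigenvalues are the diagonal entries, with algebraic multiplicity their repetition count

λ = -1/2 (multiplicity 8)


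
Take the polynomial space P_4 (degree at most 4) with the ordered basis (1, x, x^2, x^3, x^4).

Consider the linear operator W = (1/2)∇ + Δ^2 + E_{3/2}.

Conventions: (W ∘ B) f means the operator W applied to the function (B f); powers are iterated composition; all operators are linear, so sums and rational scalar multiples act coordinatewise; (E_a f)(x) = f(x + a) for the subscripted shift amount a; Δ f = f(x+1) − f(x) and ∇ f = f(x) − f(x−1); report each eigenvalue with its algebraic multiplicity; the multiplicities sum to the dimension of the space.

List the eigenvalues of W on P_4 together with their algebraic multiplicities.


λ = 1 (multiplicity 5)

image of 1: 1
image of x: x + 2
image of x^2: x^2 + 4x + 15/4
image of x^3: x^3 + 6x^2 + (45/4)x + 79/8
image of x^4: x^4 + 8x^3 + (45/2)x^2 + (79/2)x + 297/16
the matrix is upper triangular; its diagonal is (1, 1, 1, 1, 1)
for a triangular matrix the eigenvalues are the diagonal entries, with algebraic multiplicity their repetition count


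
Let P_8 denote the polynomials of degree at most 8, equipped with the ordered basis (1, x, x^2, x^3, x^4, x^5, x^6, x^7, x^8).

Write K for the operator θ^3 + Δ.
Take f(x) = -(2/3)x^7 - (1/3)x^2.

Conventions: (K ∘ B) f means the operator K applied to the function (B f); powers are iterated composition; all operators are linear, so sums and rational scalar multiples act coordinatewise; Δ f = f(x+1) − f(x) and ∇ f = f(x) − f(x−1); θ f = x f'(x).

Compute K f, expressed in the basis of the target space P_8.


θ f = -(14/3)x^7 - (2/3)x^2
θ θ f = -(98/3)x^7 - (4/3)x^2
θ θ θ f = -(686/3)x^7 - (8/3)x^2
Δ f = -(14/3)x^6 - 14x^5 - (70/3)x^4 - (70/3)x^3 - 14x^2 - (16/3)x - 1
(θ^3 + Δ) f = -(686/3)x^7 - (14/3)x^6 - 14x^5 - (70/3)x^4 - (70/3)x^3 - (50/3)x^2 - (16/3)x - 1

the image equals g(x) = -(686/3)x^7 - (14/3)x^6 - 14x^5 - (70/3)x^4 - (70/3)x^3 - (50/3)x^2 - (16/3)x - 1


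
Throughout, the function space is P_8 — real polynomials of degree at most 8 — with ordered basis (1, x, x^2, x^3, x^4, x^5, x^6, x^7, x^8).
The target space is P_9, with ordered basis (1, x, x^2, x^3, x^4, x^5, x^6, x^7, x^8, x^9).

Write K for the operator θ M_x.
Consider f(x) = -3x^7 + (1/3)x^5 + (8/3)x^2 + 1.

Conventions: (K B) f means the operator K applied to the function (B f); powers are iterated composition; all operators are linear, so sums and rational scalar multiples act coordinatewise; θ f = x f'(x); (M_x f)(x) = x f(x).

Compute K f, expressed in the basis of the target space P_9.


M_x f = -3x^8 + (1/3)x^6 + (8/3)x^3 + x
θ M_x f = -24x^8 + 2x^6 + 8x^3 + x

the image equals g(x) = -24x^8 + 2x^6 + 8x^3 + x


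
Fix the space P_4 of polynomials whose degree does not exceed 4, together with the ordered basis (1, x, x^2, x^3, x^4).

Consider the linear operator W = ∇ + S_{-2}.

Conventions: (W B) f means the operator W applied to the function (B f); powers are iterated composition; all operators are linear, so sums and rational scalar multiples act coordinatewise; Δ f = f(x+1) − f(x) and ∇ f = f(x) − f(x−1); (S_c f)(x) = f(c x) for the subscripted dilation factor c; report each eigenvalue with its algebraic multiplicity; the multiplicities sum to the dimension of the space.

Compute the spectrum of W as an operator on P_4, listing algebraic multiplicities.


image of 1: 1
image of x: -2x + 1
image of x^2: 4x^2 + 2x - 1
image of x^3: -8x^3 + 3x^2 - 3x + 1
image of x^4: 16x^4 + 4x^3 - 6x^2 + 4x - 1
the matrix is upper triangular; its diagonal is (1, -2, 4, -8, 16)
for a triangular matrix the eigenvalues are the diagonal entries, with algebraic multiplicity their repetition count

λ = -8 (multiplicity 1), λ = -2 (multiplicity 1), λ = 1 (multiplicity 1), λ = 4 (multiplicity 1), λ = 16 (multiplicity 1)


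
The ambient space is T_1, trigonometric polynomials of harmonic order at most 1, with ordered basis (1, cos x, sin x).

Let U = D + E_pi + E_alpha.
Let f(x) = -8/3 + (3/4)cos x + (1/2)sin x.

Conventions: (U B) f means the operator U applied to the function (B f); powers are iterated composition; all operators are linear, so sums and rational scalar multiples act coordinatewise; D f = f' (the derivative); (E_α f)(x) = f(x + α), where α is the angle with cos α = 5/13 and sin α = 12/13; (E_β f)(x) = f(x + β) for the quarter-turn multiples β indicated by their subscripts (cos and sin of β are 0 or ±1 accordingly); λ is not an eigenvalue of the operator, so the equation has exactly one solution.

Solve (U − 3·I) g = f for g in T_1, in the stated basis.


g(x) = 8/3 - (191/872)cos x - (19/872)sin x

write g with unknown coordinates in the stated basis and equate coefficients in (U − 3·I) g = f
solving from the highest basis element down gives g = 8/3 - (191/872)cos x - (19/872)sin x
check: U g = 16/3 + (81/872)cos x + (379/872)sin x
so U g − 3·g = -8/3 + (3/4)cos x + (1/2)sin x = f ✓


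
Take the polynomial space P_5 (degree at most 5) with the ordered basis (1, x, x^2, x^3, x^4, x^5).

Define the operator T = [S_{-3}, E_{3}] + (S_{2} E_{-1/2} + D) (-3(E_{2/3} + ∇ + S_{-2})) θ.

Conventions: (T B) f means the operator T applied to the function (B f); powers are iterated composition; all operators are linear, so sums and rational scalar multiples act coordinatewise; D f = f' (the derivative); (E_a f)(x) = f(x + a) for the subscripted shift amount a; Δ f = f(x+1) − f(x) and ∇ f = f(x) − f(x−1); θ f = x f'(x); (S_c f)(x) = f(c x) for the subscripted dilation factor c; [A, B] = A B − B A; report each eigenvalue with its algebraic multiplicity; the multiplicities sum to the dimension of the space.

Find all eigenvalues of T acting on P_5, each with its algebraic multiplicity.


λ = -3264 (multiplicity 1), λ = -120 (multiplicity 1), λ = 0 (multiplicity 1), λ = 6 (multiplicity 1), λ = 504 (multiplicity 1), λ = 14880 (multiplicity 1)

image of 1: 0
image of x: 6x + 17/2
image of x^2: -120x^2 - 112x - 517/6
image of x^3: 504x^3 - 45x^2 + (1545/2)x + 17585/24
image of x^4: -3264x^4 + 512x^3 - 4712x^2 - (82012/9)x - 701377/108
image of x^5: 14880x^5 - 13415x^4 + (92720/3)x^3 + (575435/9)x^2 + (21137975/216)x + 153507949/2592
the matrix is upper triangular; its diagonal is (0, 6, -120, 504, -3264, 14880)
for a triangular matrix the eigenvalues are the diagonal entries, with algebraic multiplicity their repetition count


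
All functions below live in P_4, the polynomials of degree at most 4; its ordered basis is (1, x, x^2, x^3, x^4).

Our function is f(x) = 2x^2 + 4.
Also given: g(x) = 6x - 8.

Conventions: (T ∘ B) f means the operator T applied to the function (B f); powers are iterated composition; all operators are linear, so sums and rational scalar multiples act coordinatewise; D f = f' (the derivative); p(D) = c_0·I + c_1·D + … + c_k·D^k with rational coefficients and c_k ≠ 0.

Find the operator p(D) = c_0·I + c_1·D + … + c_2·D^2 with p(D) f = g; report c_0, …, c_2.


p(D) = (3/2)·D − 2·D^2, i.e. c_0 = 0, c_1 = 3/2, c_2 = -2

D^0 f = 2x^2 + 4
D^1 f = 4x
D^2 f = 4
matching coefficients of g against c_0 f + c_1 Df + … from the top degree down determines the c_i
solution: c_0 = 0, c_1 = 3/2, c_2 = -2


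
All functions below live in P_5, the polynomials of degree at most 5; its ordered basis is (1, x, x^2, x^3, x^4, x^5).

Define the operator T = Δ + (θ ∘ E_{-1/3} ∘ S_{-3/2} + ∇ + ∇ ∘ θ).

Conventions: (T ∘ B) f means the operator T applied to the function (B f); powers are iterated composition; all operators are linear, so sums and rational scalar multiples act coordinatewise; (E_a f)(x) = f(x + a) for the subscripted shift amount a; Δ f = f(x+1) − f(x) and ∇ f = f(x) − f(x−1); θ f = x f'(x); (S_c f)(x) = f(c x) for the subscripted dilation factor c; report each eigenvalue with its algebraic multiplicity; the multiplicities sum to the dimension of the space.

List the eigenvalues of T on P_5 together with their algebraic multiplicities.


λ = -1215/32 (multiplicity 1), λ = -81/8 (multiplicity 1), λ = -3/2 (multiplicity 1), λ = 0 (multiplicity 1), λ = 9/2 (multiplicity 1), λ = 81/4 (multiplicity 1)

image of 1: 0
image of x: -(3/2)x + 3
image of x^2: (9/2)x^2 + (13/2)x - 2
image of x^3: -(81/8)x^3 + (87/4)x^2 - (81/8)x + 5
image of x^4: (81/4)x^4 + (15/4)x^3 - (69/4)x^2 + (93/4)x - 4
image of x^5: -(1215/32)x^5 + (685/8)x^4 - (1205/16)x^3 + (605/8)x^2 - (815/32)x + 7
the matrix is upper triangular; its diagonal is (0, -3/2, 9/2, -81/8, 81/4, -1215/32)
for a triangular matrix the eigenvalues are the diagonal entries, with algebraic multiplicity their repetition count


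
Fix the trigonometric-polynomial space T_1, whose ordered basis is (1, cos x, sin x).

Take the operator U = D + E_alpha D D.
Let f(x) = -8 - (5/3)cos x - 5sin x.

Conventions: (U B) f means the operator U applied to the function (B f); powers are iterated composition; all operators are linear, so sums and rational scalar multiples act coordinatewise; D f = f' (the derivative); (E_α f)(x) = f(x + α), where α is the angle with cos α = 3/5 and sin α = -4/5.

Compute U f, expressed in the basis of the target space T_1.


g(x) = -8cos x + 6sin x

D f = -5cos x + (5/3)sin x
D f = -5cos x + (5/3)sin x
D D f = (5/3)cos x + 5sin x
E_alpha D D f = -3cos x + (13/3)sin x
(D + E_alpha D D) f = -8cos x + 6sin x


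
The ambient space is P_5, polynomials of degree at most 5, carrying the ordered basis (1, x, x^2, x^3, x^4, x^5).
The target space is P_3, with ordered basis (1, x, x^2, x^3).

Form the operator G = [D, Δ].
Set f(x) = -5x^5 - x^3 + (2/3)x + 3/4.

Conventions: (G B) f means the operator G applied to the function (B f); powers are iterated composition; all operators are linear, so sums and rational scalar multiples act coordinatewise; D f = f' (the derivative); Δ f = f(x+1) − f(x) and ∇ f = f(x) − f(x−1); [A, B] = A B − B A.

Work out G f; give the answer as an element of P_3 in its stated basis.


the result is g(x) = 0

Δ f = -25x^4 - 50x^3 - 53x^2 - 28x - 16/3
D Δ f = -100x^3 - 150x^2 - 106x - 28
D f = -25x^4 - 3x^2 + 2/3
Δ D f = -100x^3 - 150x^2 - 106x - 28
[D, Δ] f = 0


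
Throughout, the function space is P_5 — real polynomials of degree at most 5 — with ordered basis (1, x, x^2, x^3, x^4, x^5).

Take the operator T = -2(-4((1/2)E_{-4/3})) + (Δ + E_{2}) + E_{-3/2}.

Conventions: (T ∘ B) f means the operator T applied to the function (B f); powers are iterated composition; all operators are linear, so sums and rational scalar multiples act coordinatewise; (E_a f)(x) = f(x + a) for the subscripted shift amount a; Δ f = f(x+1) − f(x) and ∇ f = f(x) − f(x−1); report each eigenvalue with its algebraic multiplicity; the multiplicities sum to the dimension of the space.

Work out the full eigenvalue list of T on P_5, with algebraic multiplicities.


image of 1: 6
image of x: 6x - 23/6
image of x^2: 6x^2 - (23/3)x + 517/36
image of x^3: 6x^3 - (23/2)x^2 + (517/12)x - 833/216
image of x^4: 6x^4 - (46/3)x^3 + (517/6)x^2 - (833/54)x + 44977/1296
image of x^5: 6x^5 - (115/6)x^4 + (2585/18)x^3 - (4165/108)x^2 + (224885/1296)x + 66487/7776
the matrix is upper triangular; its diagonal is (6, 6, 6, 6, 6, 6)
for a triangular matrix the eigenvalues are the diagonal entries, with algebraic multiplicity their repetition count

λ = 6 (multiplicity 6)


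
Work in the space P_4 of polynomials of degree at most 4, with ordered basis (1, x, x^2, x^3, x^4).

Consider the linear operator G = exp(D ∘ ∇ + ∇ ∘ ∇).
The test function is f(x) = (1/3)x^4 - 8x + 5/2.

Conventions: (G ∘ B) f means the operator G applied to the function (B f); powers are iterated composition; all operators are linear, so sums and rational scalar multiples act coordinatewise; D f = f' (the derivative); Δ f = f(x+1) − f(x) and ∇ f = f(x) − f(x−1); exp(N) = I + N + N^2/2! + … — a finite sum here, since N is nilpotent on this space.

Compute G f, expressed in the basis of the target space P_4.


the result is g(x) = (1/3)x^4 + 8x^2 - 20x + 49/2

order-1 term: 8x^2 - 12x + 6
order-2 term: 16
the series for exp(D ∘ ∇ + ∇ ∘ ∇) f terminates at order 2
exp(D ∘ ∇ + ∇ ∘ ∇) f = (1/3)x^4 + 8x^2 - 20x + 49/2


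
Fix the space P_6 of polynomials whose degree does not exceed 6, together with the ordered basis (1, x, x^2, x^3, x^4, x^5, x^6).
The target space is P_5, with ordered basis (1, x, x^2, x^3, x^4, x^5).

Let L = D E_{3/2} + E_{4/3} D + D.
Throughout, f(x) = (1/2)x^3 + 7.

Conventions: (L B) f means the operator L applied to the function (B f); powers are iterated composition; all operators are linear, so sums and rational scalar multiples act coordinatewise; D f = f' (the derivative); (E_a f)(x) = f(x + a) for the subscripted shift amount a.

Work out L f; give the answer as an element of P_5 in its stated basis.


E_{3/2} f = (1/2)x^3 + (9/4)x^2 + (27/8)x + 139/16
D E_{3/2} f = (3/2)x^2 + (9/2)x + 27/8
D f = (3/2)x^2
E_{4/3} D f = (3/2)x^2 + 4x + 8/3
D f = (3/2)x^2
(D E_{3/2} + E_{4/3} D + D) f = (9/2)x^2 + (17/2)x + 145/24

the result is g(x) = (9/2)x^2 + (17/2)x + 145/24


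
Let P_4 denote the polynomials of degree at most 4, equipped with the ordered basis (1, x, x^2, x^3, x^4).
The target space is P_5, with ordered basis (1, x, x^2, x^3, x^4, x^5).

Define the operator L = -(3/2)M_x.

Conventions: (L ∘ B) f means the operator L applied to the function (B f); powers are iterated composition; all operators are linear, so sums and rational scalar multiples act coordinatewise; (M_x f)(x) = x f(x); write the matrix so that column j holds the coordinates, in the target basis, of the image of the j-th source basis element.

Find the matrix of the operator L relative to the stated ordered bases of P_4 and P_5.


image of 1: -(3/2)x
image of x: -(3/2)x^2
image of x^2: -(3/2)x^3
image of x^3: -(3/2)x^4
image of x^4: -(3/2)x^5
each image's coordinates form column j of the matrix

the matrix is [[0, 0, 0, 0, 0]; [-3/2, 0, 0, 0, 0]; [0, -3/2, 0, 0, 0]; [0, 0, -3/2, 0, 0]; [0, 0, 0, -3/2, 0]; [0, 0, 0, 0, -3/2]] (rows listed top to bottom)


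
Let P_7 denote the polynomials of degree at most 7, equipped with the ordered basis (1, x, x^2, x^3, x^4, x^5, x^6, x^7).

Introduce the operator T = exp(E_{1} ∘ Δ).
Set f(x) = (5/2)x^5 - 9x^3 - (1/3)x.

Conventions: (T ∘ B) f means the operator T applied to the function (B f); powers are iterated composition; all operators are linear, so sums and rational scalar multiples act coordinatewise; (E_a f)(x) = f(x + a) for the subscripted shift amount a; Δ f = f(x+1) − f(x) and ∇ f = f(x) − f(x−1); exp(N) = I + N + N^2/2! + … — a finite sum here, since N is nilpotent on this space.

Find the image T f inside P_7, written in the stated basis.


order-1 term: (25/2)x^4 + 75x^3 + 148x^2 + (213/2)x + 85/6
order-2 term: 25x^3 + 225x^2 + (1321/2)x + 1263/2
order-3 term: 25x^2 + 225x + 1007/2
order-4 term: (25/2)x + 75
order-5 term: 5/2
the series for exp(E_{1} ∘ Δ) f terminates at order 5
exp(E_{1} ∘ Δ) f = (5/2)x^5 + (25/2)x^4 + 91x^3 + 398x^2 + (6025/6)x + 3680/3

the image equals g(x) = (5/2)x^5 + (25/2)x^4 + 91x^3 + 398x^2 + (6025/6)x + 3680/3


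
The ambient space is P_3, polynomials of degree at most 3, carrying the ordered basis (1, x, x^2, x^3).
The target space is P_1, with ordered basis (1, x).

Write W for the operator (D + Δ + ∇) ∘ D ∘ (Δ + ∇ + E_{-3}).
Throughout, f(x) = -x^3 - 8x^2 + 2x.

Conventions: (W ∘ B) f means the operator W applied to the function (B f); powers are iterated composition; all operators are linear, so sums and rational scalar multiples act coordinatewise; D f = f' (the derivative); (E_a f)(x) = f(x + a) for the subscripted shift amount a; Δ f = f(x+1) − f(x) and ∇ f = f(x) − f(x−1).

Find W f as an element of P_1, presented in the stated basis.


Δ f = -3x^2 - 19x - 7
∇ f = -3x^2 - 13x + 9
E_{-3} f = -x^3 + x^2 + 23x - 51
(Δ + ∇ + E_{-3}) f = -x^3 - 5x^2 - 9x - 49
D (Δ + ∇ + E_{-3}) f = -3x^2 - 10x - 9
D D (Δ + ∇ + E_{-3}) f = -6x - 10
Δ D (Δ + ∇ + E_{-3}) f = -6x - 13
∇ D (Δ + ∇ + E_{-3}) f = -6x - 7
(D + Δ + ∇) D (Δ + ∇ + E_{-3}) f = -18x - 30

g(x) = -18x - 30


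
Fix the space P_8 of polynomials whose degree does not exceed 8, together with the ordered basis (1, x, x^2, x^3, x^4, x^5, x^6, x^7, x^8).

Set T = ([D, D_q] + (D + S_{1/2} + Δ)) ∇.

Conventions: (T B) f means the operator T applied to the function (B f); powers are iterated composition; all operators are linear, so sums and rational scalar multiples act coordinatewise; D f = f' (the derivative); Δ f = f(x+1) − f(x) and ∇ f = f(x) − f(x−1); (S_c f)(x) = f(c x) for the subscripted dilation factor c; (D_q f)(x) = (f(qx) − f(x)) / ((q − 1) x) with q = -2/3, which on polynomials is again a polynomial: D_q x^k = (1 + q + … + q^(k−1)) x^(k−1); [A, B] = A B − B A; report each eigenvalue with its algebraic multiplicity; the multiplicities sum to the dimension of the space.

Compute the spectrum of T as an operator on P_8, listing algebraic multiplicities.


image of 1: 0
image of x: 1
image of x^2: x + 3
image of x^3: (3/4)x^2 + (21/2)x - 7
image of x^4: (1/2)x^3 + (45/2)x^2 - (70/9)x + 15
image of x^5: (5/16)x^4 + (155/4)x^3 - (215/6)x^2 + (395/18)x - 62/3
image of x^6: (3/16)x^5 + (945/16)x^4 - (3005/54)x^3 + (445/4)x^2 - (143/9)x + 32
image of x^7: (7/64)x^6 + (2667/32)x^5 - (436135/3888)x^4 + (43015/216)x^3 - (1897/12)x^2 + (595/18)x - 41
image of x^8: (1/16)x^7 + (1785/16)x^6 - (161755/972)x^5 + (880775/1944)x^4 - (20713/81)x^3 + (1001/3)x^2 - (188/9)x + 167/3
the matrix is upper triangular; its diagonal is (0, 0, 0, 0, 0, 0, 0, 0, 0)
for a triangular matrix the eigenvalues are the diagonal entries, with algebraic multiplicity their repetition count

λ = 0 (multiplicity 9)


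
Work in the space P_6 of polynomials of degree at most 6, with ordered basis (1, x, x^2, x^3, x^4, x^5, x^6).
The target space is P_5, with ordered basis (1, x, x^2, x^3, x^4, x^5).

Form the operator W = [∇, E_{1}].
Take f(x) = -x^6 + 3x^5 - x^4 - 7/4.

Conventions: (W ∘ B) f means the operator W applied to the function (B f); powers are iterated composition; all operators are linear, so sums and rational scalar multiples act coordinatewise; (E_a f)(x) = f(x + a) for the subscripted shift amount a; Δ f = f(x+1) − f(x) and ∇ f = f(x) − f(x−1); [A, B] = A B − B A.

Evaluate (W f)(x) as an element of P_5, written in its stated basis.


the image equals g(x) = 0

E_{1} f = -x^6 - 3x^5 - x^4 + 6x^3 + 9x^2 + 5x - 3/4
∇ E_{1} f = -6x^5 + 6x^3 + 9x^2 + 5x + 1
∇ f = -6x^5 + 30x^4 - 54x^3 + 51x^2 - 25x + 5
E_{1} ∇ f = -6x^5 + 6x^3 + 9x^2 + 5x + 1
[∇, E_{1}] f = 0
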